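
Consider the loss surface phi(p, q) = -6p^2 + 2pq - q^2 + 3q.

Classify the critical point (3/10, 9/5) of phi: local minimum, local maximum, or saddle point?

The Hessian of phi is constant: H = [[-12, 2], [2, -2]].
det(H) = (-12)·(-2) − 2² = 20.
det(H) > 0 and tr(H) = -14 < 0, so H is negative definite and the point is a local maximum.

local maximum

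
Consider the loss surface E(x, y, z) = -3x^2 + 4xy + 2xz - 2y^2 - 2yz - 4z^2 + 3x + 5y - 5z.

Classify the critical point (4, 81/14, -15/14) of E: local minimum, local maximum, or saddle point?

local maximum

The Hessian is constant: H = [[-6, 4, 2], [4, -4, -2], [2, -2, -8]].
Leading principal minors: Δ₁ = -6, Δ₂ = 8, Δ₃ = -56.
The minors alternate sign starting negative (−, +, −), so H is negative definite: a local maximum.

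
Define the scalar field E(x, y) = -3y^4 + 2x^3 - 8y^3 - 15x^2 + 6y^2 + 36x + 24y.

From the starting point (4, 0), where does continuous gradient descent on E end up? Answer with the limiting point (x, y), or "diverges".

(3, -1)

E is separable, so gradient descent decouples: x follows -∂E/∂x, y follows -∂E/∂y.
∂E/∂x = 6(x - 3)(x - 2); at x=4 this is 12, so x decreases.
∂E/∂y = -12(y - 1)(y + 1)(y + 2); at y=0 this is 24, so y decreases.
x converges to its nearest critical value 3 (a local min of the x-part); y converges to -1. The iterate converges to (3, -1).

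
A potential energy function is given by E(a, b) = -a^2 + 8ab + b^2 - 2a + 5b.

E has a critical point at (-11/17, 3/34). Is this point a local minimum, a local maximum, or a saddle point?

saddle point

The Hessian of E is constant: H = [[-2, 8], [8, 2]].
det(H) = (-2)·2 − 8² = -68.
Since det(H) < 0, H is indefinite and the critical point is a saddle point.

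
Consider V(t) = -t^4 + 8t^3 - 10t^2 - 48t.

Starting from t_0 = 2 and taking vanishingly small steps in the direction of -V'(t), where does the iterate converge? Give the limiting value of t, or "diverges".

V'(t) = -4(t - 4)(t - 3)(t + 1), so V'(2) = -24.
Gradient descent moves in the -V' direction, i.e. t is increasing.
The nearest critical point in that direction is t = 3, where V'' = 16 > 0 (a local minimum). The iterate converges there.

3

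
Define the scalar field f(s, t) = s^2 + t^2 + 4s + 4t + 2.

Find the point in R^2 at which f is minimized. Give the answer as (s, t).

(-2, -2)

f(s,t) separates as P(s) + Q(t) + 2, so its minimum is min P + min Q + 2.
P'(s) = 2s + 4 vanishes at s ∈ {-2}; Q'(t) = 2(t + 2) vanishes at t ∈ {-2}.
Local minima of P (where P''>0): P(-2)=-4. Local minima of Q: Q(-2)=-4.
So the global minimum of f is P(-2) + Q(-2) + 2 = -4 − 4 + 2 = -6, attained at (-2, -2).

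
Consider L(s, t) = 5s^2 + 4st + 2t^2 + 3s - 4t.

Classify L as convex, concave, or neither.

L is quadratic, so its Hessian is the constant matrix H = [[10, 4], [4, 4]].
det(H) = 24, tr(H) = 14.
det(H) > 0 and tr(H) > 0, so H is positive definite everywhere: convex.

convex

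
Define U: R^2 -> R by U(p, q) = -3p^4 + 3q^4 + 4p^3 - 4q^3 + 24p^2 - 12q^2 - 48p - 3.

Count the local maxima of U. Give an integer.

U separates as a function of p plus a function of q, so ∇U=0 decouples.
∂U/∂p = -12(p - 2)(p - 1)(p + 2) = 0 at p ∈ {-2, 1, 2}; ∂U/∂q = 12q(q - 2)(q + 1) = 0 at q ∈ {-1, 0, 2}.
The Hessian is diagonal: diag(U_pp, U_qq). Second derivatives: U_pp(-2)=-144, U_pp(1)=36, U_pp(2)=-48; U_qq(-1)=36, U_qq(0)=-24, U_qq(2)=72.
Local maxima occur where both diagonal entries negative: (-2, 0), (2, 0). Count: 2.

2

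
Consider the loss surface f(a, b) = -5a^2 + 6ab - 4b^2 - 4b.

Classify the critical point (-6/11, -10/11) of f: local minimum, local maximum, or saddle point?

The Hessian of f is constant: H = [[-10, 6], [6, -8]].
det(H) = (-10)·(-8) − 6² = 44.
det(H) > 0 and tr(H) = -18 < 0, so H is negative definite and the point is a local maximum.

local maximum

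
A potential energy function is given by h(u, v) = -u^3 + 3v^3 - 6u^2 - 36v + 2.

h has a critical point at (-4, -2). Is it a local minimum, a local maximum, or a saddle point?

saddle point

The mixed partial ∂²h/∂u∂v is 0, so the Hessian at any point is diag(h_uu, h_vv) = diag(-6(u + 2), 18v).
At (-4, -2): H = diag(12, -36).
The eigenvalues have opposite signs, so H is indefinite: a saddle point.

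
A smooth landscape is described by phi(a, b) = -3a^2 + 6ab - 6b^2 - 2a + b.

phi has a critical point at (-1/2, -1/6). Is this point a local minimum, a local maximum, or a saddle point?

local maximum

The Hessian of phi is constant: H = [[-6, 6], [6, -12]].
det(H) = (-6)·(-12) − 6² = 36.
det(H) > 0 and tr(H) = -18 < 0, so H is negative definite and the point is a local maximum.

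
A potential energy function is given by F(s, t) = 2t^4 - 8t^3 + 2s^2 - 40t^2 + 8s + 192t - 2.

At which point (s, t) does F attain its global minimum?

F(s,t) separates as P(s) + Q(t) − 2, so its minimum is min P + min Q − 2.
P'(s) = 4s + 8 vanishes at s ∈ {-2}; Q'(t) = 8(t - 4)(t - 2)(t + 3) vanishes at t ∈ {-3, 2, 4}.
Local minima of P (where P''>0): P(-2)=-8. Local minima of Q: Q(-3)=-558, Q(4)=128.
So the global minimum of F is P(-2) + Q(-3) − 2 = -8 − 558 − 2 = -568, attained at (-2, -3).

(-2, -3)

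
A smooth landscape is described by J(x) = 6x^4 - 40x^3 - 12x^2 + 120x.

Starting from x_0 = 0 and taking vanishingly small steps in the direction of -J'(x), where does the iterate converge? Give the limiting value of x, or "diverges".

-1

J'(x) = 24(x - 5)(x - 1)(x + 1), so J'(0) = 120.
Gradient descent moves in the -J' direction, i.e. x is decreasing.
The nearest critical point in that direction is x = -1, where J'' = 288 > 0 (a local minimum). The iterate converges there.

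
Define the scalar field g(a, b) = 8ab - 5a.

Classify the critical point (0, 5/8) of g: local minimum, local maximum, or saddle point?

saddle point

The Hessian of g is constant: H = [[0, 8], [8, 0]].
det(H) = 0·0 − 8² = -64.
Since det(H) < 0, H is indefinite and the critical point is a saddle point.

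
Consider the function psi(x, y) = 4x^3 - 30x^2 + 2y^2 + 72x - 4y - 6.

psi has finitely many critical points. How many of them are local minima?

psi separates as a function of x plus a function of y, so ∇psi=0 decouples.
∂psi/∂x = 12(x - 3)(x - 2) = 0 at x ∈ {2, 3}; ∂psi/∂y = 4(y - 1) = 0 at y ∈ {1}.
The Hessian is diagonal: diag(psi_xx, psi_yy). Second derivatives: psi_xx(2)=-12, psi_xx(3)=12; psi_yy(1)=4.
Local minima occur where both diagonal entries positive: (3, 1). Count: 1.

1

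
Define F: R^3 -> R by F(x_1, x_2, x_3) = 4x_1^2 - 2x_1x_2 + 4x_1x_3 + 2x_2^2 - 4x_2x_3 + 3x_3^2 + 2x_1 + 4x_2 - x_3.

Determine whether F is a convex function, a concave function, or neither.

F is quadratic, so its Hessian is the constant matrix H = [[8, -2, 4], [-2, 4, -4], [4, -4, 6]].
Leading principal minors: 8, 28, 40.
All positive ⇒ H ≻ 0 ⇒ convex.

convex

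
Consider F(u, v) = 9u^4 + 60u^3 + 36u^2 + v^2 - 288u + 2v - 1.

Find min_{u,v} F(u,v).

-185

F(u,v) separates as P(u) + Q(v) − 1, so its minimum is min P + min Q − 1.
P'(u) = 36(u - 1)(u + 2)(u + 4) vanishes at u ∈ {-4, -2, 1}; Q'(v) = 2v + 2 vanishes at v ∈ {-1}.
Local minima of P (where P''>0): P(-4)=192, P(1)=-183. Local minima of Q: Q(-1)=-1.
So the global minimum of F is P(1) + Q(-1) − 1 = -183 − 1 − 1 = -185, attained at (1, -1).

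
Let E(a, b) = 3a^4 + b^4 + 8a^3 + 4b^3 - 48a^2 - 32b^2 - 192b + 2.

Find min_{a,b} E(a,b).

E(a,b) separates as P(a) + Q(b) + 2, so its minimum is min P + min Q + 2.
P'(a) = 12a(a - 2)(a + 4) vanishes at a ∈ {-4, 0, 2}; Q'(b) = 4(b - 4)(b + 3)(b + 4) vanishes at b ∈ {-4, -3, 4}.
Local minima of P (where P''>0): P(-4)=-512, P(2)=-80. Local minima of Q: Q(-4)=256, Q(4)=-768.
So the global minimum of E is P(-4) + Q(4) + 2 = -512 − 768 + 2 = -1278, attained at (-4, 4).

-1278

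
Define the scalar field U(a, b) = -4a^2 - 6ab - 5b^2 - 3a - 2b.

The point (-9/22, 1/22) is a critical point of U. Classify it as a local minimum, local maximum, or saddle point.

The Hessian of U is constant: H = [[-8, -6], [-6, -10]].
det(H) = (-8)·(-10) − (-6)² = 44.
det(H) > 0 and tr(H) = -18 < 0, so H is negative definite and the point is a local maximum.

local maximum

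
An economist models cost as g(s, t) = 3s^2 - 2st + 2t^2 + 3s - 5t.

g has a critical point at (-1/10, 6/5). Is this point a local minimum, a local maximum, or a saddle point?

local minimum

The Hessian of g is constant: H = [[6, -2], [-2, 4]].
det(H) = 6·4 − (-2)² = 20.
det(H) > 0 and tr(H) = 10 > 0, so H is positive definite and the point is a local minimum.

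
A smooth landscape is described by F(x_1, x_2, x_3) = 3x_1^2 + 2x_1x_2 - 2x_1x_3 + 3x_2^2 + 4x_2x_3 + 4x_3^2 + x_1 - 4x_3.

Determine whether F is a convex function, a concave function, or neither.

convex

F is quadratic, so its Hessian is the constant matrix H = [[6, 2, -2], [2, 6, 4], [-2, 4, 8]].
Leading principal minors: 6, 32, 104.
All positive ⇒ H ≻ 0 ⇒ convex.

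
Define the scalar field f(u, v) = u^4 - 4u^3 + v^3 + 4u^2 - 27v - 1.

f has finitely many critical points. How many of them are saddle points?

3

f separates as a function of u plus a function of v, so ∇f=0 decouples.
∂f/∂u = 4u(u - 2)(u - 1) = 0 at u ∈ {0, 1, 2}; ∂f/∂v = 3(v - 3)(v + 3) = 0 at v ∈ {-3, 3}.
The Hessian is diagonal: diag(f_uu, f_vv). Second derivatives: f_uu(0)=8, f_uu(1)=-4, f_uu(2)=8; f_vv(-3)=-18, f_vv(3)=18.
Saddle points occur where the two diagonal entries have opposite signs: (0, -3), (1, 3), (2, -3). Count: 3.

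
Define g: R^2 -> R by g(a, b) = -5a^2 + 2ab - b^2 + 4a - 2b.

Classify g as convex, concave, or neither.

concave

g is quadratic, so its Hessian is the constant matrix H = [[-10, 2], [2, -2]].
det(H) = 16, tr(H) = -12.
det(H) > 0 and tr(H) < 0, so H is negative definite everywhere: concave.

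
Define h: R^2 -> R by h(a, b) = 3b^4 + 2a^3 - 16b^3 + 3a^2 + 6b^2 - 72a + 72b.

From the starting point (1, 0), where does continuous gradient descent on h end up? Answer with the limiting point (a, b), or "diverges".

h is separable, so gradient descent decouples: a follows -∂h/∂a, b follows -∂h/∂b.
∂h/∂a = 6(a - 3)(a + 4); at a=1 this is -60, so a increases.
∂h/∂b = 12(b - 3)(b - 2)(b + 1); at b=0 this is 72, so b decreases.
a converges to its nearest critical value 3 (a local min of the a-part); b converges to -1. The iterate converges to (3, -1).

(3, -1)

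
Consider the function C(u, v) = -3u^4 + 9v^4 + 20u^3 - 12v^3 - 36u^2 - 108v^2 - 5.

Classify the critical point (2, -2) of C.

The mixed partial ∂²C/∂u∂v is 0, so the Hessian at any point is diag(C_uu, C_vv) = diag(12(-3u^2 + 10u - 6), 36(3v^2 - 2v - 6)).
At (2, -2): H = diag(24, 360).
Both eigenvalues are positive, so H is positive definite: a local minimum.

local minimum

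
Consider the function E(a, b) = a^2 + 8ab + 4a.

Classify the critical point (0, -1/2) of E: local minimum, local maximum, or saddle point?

saddle point

The Hessian of E is constant: H = [[2, 8], [8, 0]].
det(H) = 2·0 − 8² = -64.
Since det(H) < 0, H is indefinite and the critical point is a saddle point.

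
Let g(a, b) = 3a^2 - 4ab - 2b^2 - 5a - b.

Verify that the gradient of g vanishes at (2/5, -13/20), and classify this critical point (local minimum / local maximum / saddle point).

saddle point

∇g = (6a - 4b - 5, -4a - 4b - 1); substituting (2/5, -13/20) gives ∇g = (0, 0), so (2/5, -13/20) is indeed a critical point.
The Hessian of g is constant: H = [[6, -4], [-4, -4]].
det(H) = 6·(-4) − (-4)² = -40.
Since det(H) < 0, H is indefinite and the critical point is a saddle point.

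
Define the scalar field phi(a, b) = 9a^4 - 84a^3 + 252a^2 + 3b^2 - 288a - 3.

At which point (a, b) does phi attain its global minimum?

phi(a,b) separates as P(a) + Q(b) − 3, so its minimum is min P + min Q − 3.
P'(a) = 36(a - 4)(a - 2)(a - 1) vanishes at a ∈ {1, 2, 4}; Q'(b) = 6b vanishes at b ∈ {0}.
Local minima of P (where P''>0): P(1)=-111, P(4)=-192. Local minima of Q: Q(0)=0.
So the global minimum of phi is P(4) + Q(0) − 3 = -192 + 0 − 3 = -195, attained at (4, 0).

(4, 0)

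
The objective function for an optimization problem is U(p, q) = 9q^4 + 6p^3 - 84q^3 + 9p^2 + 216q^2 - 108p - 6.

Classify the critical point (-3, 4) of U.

The mixed partial ∂²U/∂p∂q is 0, so the Hessian at any point is diag(U_pp, U_qq) = diag(18(2p + 1), 36(3q^2 - 14q + 12)).
At (-3, 4): H = diag(-90, 144).
The eigenvalues have opposite signs, so H is indefinite: a saddle point.

saddle point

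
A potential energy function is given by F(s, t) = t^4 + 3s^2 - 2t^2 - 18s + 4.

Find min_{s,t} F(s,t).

F(s,t) separates as P(s) + Q(t) + 4, so its minimum is min P + min Q + 4.
P'(s) = 6s - 18 vanishes at s ∈ {3}; Q'(t) = 4t(t - 1)(t + 1) vanishes at t ∈ {-1, 0, 1}.
Local minima of P (where P''>0): P(3)=-27. Local minima of Q: Q(-1)=-1, Q(1)=-1.
So the global minimum of F is P(3) + Q(-1) + 4 = -27 − 1 + 4 = -24, attained at (3, -1).

-24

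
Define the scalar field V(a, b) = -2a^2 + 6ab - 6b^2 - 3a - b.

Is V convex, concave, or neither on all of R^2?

concave

V is quadratic, so its Hessian is the constant matrix H = [[-4, 6], [6, -12]].
det(H) = 12, tr(H) = -16.
det(H) > 0 and tr(H) < 0, so H is negative definite everywhere: concave.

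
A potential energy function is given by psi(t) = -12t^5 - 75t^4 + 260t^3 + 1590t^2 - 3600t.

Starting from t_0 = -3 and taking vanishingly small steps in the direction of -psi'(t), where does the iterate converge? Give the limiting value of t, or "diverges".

psi'(t) = -60(t - 3)(t - 1)(t + 4)(t + 5), so psi'(-3) = -2880.
Gradient descent moves in the -psi' direction, i.e. t is increasing.
The nearest critical point in that direction is t = 1, where psi'' = 3600 > 0 (a local minimum). The iterate converges there.

1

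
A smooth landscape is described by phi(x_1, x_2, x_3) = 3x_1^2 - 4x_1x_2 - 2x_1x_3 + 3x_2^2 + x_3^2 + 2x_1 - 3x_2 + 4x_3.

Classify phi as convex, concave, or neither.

convex

phi is quadratic, so its Hessian is the constant matrix H = [[6, -4, -2], [-4, 6, 0], [-2, 0, 2]].
Leading principal minors: 6, 20, 16.
All positive ⇒ H ≻ 0 ⇒ convex.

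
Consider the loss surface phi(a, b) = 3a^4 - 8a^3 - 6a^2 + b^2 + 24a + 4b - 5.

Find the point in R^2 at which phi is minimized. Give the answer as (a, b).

(-1, -2)

phi(a,b) separates as P(a) + Q(b) − 5, so its minimum is min P + min Q − 5.
P'(a) = 12(a - 2)(a - 1)(a + 1) vanishes at a ∈ {-1, 1, 2}; Q'(b) = 2b + 4 vanishes at b ∈ {-2}.
Local minima of P (where P''>0): P(-1)=-19, P(2)=8. Local minima of Q: Q(-2)=-4.
So the global minimum of phi is P(-1) + Q(-2) − 5 = -19 − 4 − 5 = -28, attained at (-1, -2).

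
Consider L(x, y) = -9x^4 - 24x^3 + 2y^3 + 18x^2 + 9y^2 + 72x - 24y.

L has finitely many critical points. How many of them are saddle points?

L separates as a function of x plus a function of y, so ∇L=0 decouples.
∂L/∂x = -36(x - 1)(x + 1)(x + 2) = 0 at x ∈ {-2, -1, 1}; ∂L/∂y = 6(y - 1)(y + 4) = 0 at y ∈ {-4, 1}.
The Hessian is diagonal: diag(L_xx, L_yy). Second derivatives: L_xx(-2)=-108, L_xx(-1)=72, L_xx(1)=-216; L_yy(-4)=-30, L_yy(1)=30.
Saddle points occur where the two diagonal entries have opposite signs: (-2, 1), (-1, -4), (1, 1). Count: 3.

3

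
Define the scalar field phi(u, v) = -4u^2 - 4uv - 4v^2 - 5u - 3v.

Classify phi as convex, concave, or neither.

phi is quadratic, so its Hessian is the constant matrix H = [[-8, -4], [-4, -8]].
det(H) = 48, tr(H) = -16.
det(H) > 0 and tr(H) < 0, so H is negative definite everywhere: concave.

concave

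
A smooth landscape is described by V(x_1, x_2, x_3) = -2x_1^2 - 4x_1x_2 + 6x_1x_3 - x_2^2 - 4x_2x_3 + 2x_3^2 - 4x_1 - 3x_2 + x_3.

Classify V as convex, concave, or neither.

neither

V is quadratic, so its Hessian is the constant matrix H = [[-4, -4, 6], [-4, -2, -4], [6, -4, 4]].
Leading principal minors: -4, -8, 296.
Neither pattern holds ⇒ H is indefinite ⇒ neither convex nor concave.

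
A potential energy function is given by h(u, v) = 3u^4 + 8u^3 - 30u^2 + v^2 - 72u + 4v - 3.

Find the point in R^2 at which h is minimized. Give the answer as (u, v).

(2, -2)

h(u,v) separates as P(u) + Q(v) − 3, so its minimum is min P + min Q − 3.
P'(u) = 12(u - 2)(u + 1)(u + 3) vanishes at u ∈ {-3, -1, 2}; Q'(v) = 2v + 4 vanishes at v ∈ {-2}.
Local minima of P (where P''>0): P(-3)=-27, P(2)=-152. Local minima of Q: Q(-2)=-4.
So the global minimum of h is P(2) + Q(-2) − 3 = -152 − 4 − 3 = -159, attained at (2, -2).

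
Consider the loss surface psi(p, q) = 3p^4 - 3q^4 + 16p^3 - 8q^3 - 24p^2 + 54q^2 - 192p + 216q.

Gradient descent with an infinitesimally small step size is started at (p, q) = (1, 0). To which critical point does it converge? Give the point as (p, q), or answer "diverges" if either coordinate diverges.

psi is separable, so gradient descent decouples: p follows -∂psi/∂p, q follows -∂psi/∂q.
∂psi/∂p = 12(p - 2)(p + 2)(p + 4); at p=1 this is -180, so p increases.
∂psi/∂q = -12(q - 3)(q + 2)(q + 3); at q=0 this is 216, so q decreases.
p converges to its nearest critical value 2 (a local min of the p-part); q converges to -2. The iterate converges to (2, -2).

(2, -2)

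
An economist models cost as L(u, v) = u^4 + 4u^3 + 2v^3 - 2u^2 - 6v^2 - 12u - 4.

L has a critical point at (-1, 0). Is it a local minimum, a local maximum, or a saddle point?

local maximum

The mixed partial ∂²L/∂u∂v is 0, so the Hessian at any point is diag(L_uu, L_vv) = diag(4(3u^2 + 6u - 1), 12(v - 1)).
At (-1, 0): H = diag(-16, -12).
Both eigenvalues are negative, so H is negative definite: a local maximum.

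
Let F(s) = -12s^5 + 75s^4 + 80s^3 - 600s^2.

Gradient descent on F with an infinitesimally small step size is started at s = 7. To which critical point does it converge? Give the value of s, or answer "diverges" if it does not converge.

F'(s) = -60s(s - 5)(s - 2)(s + 2), so F'(7) = -37800.
Gradient descent moves in the -F' direction, i.e. s is increasing.
There is no critical point above s=7, and F' keeps the same sign, so the iterate runs off to +∞.

diverges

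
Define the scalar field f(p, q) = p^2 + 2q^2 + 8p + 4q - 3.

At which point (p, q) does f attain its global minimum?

(-4, -1)

f(p,q) separates as A(p) + B(q) − 3, so its minimum is min A + min B − 3.
A'(p) = 2p + 8 vanishes at p ∈ {-4}; B'(q) = 4q + 4 vanishes at q ∈ {-1}.
Local minima of A (where A''>0): A(-4)=-16. Local minima of B: B(-1)=-2.
So the global minimum of f is A(-4) + B(-1) − 3 = -16 − 2 − 3 = -21, attained at (-4, -1).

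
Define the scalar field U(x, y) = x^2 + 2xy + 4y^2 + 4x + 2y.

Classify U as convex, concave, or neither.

U is quadratic, so its Hessian is the constant matrix H = [[2, 2], [2, 8]].
det(H) = 12, tr(H) = 10.
det(H) > 0 and tr(H) > 0, so H is positive definite everywhere: convex.

convex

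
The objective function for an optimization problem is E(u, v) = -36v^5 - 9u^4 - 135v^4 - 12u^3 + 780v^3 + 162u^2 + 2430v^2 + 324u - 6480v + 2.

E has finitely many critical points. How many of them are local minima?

2

E separates as a function of u plus a function of v, so ∇E=0 decouples.
∂E/∂u = -36(u - 3)(u + 1)(u + 3) = 0 at u ∈ {-3, -1, 3}; ∂E/∂v = -180(v - 3)(v - 1)(v + 3)(v + 4) = 0 at v ∈ {-4, -3, 1, 3}.
The Hessian is diagonal: diag(E_uu, E_vv). Second derivatives: E_uu(-3)=-432, E_uu(-1)=288, E_uu(3)=-864; E_vv(-4)=6300, E_vv(-3)=-4320, E_vv(1)=7200, E_vv(3)=-15120.
Local minima occur where both diagonal entries positive: (-1, -4), (-1, 1). Count: 2.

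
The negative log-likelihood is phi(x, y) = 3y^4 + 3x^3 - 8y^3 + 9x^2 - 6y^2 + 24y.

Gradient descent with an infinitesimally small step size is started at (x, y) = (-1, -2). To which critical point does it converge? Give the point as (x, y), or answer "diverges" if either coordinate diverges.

phi is separable, so gradient descent decouples: x follows -∂phi/∂x, y follows -∂phi/∂y.
∂phi/∂x = 9x(x + 2); at x=-1 this is -9, so x increases.
∂phi/∂y = 12(y - 2)(y - 1)(y + 1); at y=-2 this is -144, so y increases.
x converges to its nearest critical value 0 (a local min of the x-part); y converges to -1. The iterate converges to (0, -1).

(0, -1)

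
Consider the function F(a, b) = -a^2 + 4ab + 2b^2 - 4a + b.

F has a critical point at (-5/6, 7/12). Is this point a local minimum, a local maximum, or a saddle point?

saddle point

The Hessian of F is constant: H = [[-2, 4], [4, 4]].
det(H) = (-2)·4 − 4² = -24.
Since det(H) < 0, H is indefinite and the critical point is a saddle point.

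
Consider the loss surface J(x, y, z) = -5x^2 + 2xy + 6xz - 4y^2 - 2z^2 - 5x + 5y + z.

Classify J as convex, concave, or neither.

concave

J is quadratic, so its Hessian is the constant matrix H = [[-10, 2, 6], [2, -8, 0], [6, 0, -4]].
Leading principal minors: -10, 76, -16.
Signs alternate −, +, − ⇒ H ≺ 0 ⇒ concave.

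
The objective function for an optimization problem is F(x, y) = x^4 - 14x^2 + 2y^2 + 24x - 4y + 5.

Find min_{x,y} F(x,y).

-114

F(x,y) separates as P(x) + Q(y) + 5, so its minimum is min P + min Q + 5.
P'(x) = 4(x - 2)(x - 1)(x + 3) vanishes at x ∈ {-3, 1, 2}; Q'(y) = 4y - 4 vanishes at y ∈ {1}.
Local minima of P (where P''>0): P(-3)=-117, P(2)=8. Local minima of Q: Q(1)=-2.
So the global minimum of F is P(-3) + Q(1) + 5 = -117 − 2 + 5 = -114, attained at (-3, 1).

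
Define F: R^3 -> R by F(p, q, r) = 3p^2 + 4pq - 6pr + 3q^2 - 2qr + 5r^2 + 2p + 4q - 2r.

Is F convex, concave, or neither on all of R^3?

F is quadratic, so its Hessian is the constant matrix H = [[6, 4, -6], [4, 6, -2], [-6, -2, 10]].
Leading principal minors: 6, 20, 56.
All positive ⇒ H ≻ 0 ⇒ convex.

convex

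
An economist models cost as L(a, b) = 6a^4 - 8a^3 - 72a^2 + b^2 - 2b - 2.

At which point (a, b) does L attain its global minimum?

L(a,b) separates as P(a) + Q(b) − 2, so its minimum is min P + min Q − 2.
P'(a) = 24a(a - 3)(a + 2) vanishes at a ∈ {-2, 0, 3}; Q'(b) = 2b - 2 vanishes at b ∈ {1}.
Local minima of P (where P''>0): P(-2)=-128, P(3)=-378. Local minima of Q: Q(1)=-1.
So the global minimum of L is P(3) + Q(1) − 2 = -378 − 1 − 2 = -381, attained at (3, 1).

(3, 1)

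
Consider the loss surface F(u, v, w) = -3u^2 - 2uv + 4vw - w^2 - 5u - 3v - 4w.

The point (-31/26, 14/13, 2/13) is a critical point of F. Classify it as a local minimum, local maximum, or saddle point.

The Hessian is constant: H = [[-6, -2, 0], [-2, 0, 4], [0, 4, -2]].
Leading principal minors: Δ₁ = -6, Δ₂ = -4, Δ₃ = 104.
The minors fit neither the all-positive nor the alternating-sign pattern, so H is indefinite: a saddle point.

saddle point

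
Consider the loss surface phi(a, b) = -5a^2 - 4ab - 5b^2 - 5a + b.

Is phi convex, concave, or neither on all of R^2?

phi is quadratic, so its Hessian is the constant matrix H = [[-10, -4], [-4, -10]].
det(H) = 84, tr(H) = -20.
det(H) > 0 and tr(H) < 0, so H is negative definite everywhere: concave.

concave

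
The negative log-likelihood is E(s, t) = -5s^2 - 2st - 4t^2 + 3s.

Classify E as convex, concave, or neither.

E is quadratic, so its Hessian is the constant matrix H = [[-10, -2], [-2, -8]].
det(H) = 76, tr(H) = -18.
det(H) > 0 and tr(H) < 0, so H is negative definite everywhere: concave.

concave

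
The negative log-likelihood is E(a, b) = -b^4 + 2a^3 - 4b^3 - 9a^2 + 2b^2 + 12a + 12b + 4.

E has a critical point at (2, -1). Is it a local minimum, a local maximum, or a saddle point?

The mixed partial ∂²E/∂a∂b is 0, so the Hessian at any point is diag(E_aa, E_bb) = diag(6(2a - 3), 4(-3b^2 - 6b + 1)).
At (2, -1): H = diag(6, 16).
Both eigenvalues are positive, so H is positive definite: a local minimum.

local minimum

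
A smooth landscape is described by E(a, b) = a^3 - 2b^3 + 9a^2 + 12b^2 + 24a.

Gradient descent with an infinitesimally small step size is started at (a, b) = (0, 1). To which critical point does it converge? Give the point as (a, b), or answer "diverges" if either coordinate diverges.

E is separable, so gradient descent decouples: a follows -∂E/∂a, b follows -∂E/∂b.
∂E/∂a = 3(a + 2)(a + 4); at a=0 this is 24, so a decreases.
∂E/∂b = -6b(b - 4); at b=1 this is 18, so b decreases.
a converges to its nearest critical value -2 (a local min of the a-part); b converges to 0. The iterate converges to (-2, 0).

(-2, 0)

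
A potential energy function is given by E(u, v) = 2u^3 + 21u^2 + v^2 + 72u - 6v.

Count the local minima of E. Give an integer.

1

E separates as a function of u plus a function of v, so ∇E=0 decouples.
∂E/∂u = 6(u + 3)(u + 4) = 0 at u ∈ {-4, -3}; ∂E/∂v = 2(v - 3) = 0 at v ∈ {3}.
The Hessian is diagonal: diag(E_uu, E_vv). Second derivatives: E_uu(-4)=-6, E_uu(-3)=6; E_vv(3)=2.
Local minima occur where both diagonal entries positive: (-3, 3). Count: 1.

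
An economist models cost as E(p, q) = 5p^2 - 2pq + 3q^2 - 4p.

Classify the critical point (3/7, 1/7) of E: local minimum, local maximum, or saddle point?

local minimum

The Hessian of E is constant: H = [[10, -2], [-2, 6]].
det(H) = 10·6 − (-2)² = 56.
det(H) > 0 and tr(H) = 16 > 0, so H is positive definite and the point is a local minimum.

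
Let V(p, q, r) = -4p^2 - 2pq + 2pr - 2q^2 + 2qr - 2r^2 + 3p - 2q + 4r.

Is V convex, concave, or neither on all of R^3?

V is quadratic, so its Hessian is the constant matrix H = [[-8, -2, 2], [-2, -4, 2], [2, 2, -4]].
Leading principal minors: -8, 28, -80.
Signs alternate −, +, − ⇒ H ≺ 0 ⇒ concave.

concave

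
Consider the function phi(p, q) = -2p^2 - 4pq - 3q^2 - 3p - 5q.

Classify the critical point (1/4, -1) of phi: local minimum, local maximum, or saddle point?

The Hessian of phi is constant: H = [[-4, -4], [-4, -6]].
det(H) = (-4)·(-6) − (-4)² = 8.
det(H) > 0 and tr(H) = -10 < 0, so H is negative definite and the point is a local maximum.

local maximum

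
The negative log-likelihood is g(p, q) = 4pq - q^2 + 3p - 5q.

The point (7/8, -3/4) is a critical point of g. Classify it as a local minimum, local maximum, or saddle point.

saddle point

The Hessian of g is constant: H = [[0, 4], [4, -2]].
det(H) = 0·(-2) − 4² = -16.
Since det(H) < 0, H is indefinite and the critical point is a saddle point.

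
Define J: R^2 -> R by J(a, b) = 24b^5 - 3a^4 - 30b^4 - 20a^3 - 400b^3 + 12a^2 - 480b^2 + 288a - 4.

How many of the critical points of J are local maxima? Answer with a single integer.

J separates as a function of a plus a function of b, so ∇J=0 decouples.
∂J/∂a = -12(a - 2)(a + 3)(a + 4) = 0 at a ∈ {-4, -3, 2}; ∂J/∂b = 120b(b - 4)(b + 1)(b + 2) = 0 at b ∈ {-2, -1, 0, 4}.
The Hessian is diagonal: diag(J_aa, J_bb). Second derivatives: J_aa(-4)=-72, J_aa(-3)=60, J_aa(2)=-360; J_bb(-2)=-1440, J_bb(-1)=600, J_bb(0)=-960, J_bb(4)=14400.
Local maxima occur where both diagonal entries negative: (-4, -2), (-4, 0), (2, -2), (2, 0). Count: 4.

4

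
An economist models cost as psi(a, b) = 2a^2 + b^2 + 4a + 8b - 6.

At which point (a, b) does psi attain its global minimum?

(-1, -4)

psi(a,b) separates as P(a) + Q(b) − 6, so its minimum is min P + min Q − 6.
P'(a) = 4a + 4 vanishes at a ∈ {-1}; Q'(b) = 2b + 8 vanishes at b ∈ {-4}.
Local minima of P (where P''>0): P(-1)=-2. Local minima of Q: Q(-4)=-16.
So the global minimum of psi is P(-1) + Q(-4) − 6 = -2 − 16 − 6 = -24, attained at (-1, -4).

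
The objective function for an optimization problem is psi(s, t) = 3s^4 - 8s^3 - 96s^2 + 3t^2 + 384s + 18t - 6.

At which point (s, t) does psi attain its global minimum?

(-4, -3)

psi(s,t) separates as P(s) + Q(t) − 6, so its minimum is min P + min Q − 6.
P'(s) = 12(s - 4)(s - 2)(s + 4) vanishes at s ∈ {-4, 2, 4}; Q'(t) = 6(t + 3) vanishes at t ∈ {-3}.
Local minima of P (where P''>0): P(-4)=-1792, P(4)=256. Local minima of Q: Q(-3)=-27.
So the global minimum of psi is P(-4) + Q(-3) − 6 = -1792 − 27 − 6 = -1825, attained at (-4, -3).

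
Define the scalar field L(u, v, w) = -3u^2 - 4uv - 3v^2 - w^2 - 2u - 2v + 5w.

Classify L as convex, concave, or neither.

concave

L is quadratic, so its Hessian is the constant matrix H = [[-6, -4, 0], [-4, -6, 0], [0, 0, -2]].
Leading principal minors: -6, 20, -40.
Signs alternate −, +, − ⇒ H ≺ 0 ⇒ concave.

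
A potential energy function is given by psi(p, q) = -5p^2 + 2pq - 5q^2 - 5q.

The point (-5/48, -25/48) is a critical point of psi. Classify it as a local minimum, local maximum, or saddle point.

The Hessian of psi is constant: H = [[-10, 2], [2, -10]].
det(H) = (-10)·(-10) − 2² = 96.
det(H) > 0 and tr(H) = -20 < 0, so H is negative definite and the point is a local maximum.

local maximum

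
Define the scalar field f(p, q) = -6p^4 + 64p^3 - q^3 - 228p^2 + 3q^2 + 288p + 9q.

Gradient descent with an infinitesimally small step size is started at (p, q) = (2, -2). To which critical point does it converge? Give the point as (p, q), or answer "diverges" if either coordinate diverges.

f is separable, so gradient descent decouples: p follows -∂f/∂p, q follows -∂f/∂q.
∂f/∂p = -24(p - 4)(p - 3)(p - 1); at p=2 this is -48, so p increases.
∂f/∂q = -3(q - 3)(q + 1); at q=-2 this is -15, so q increases.
p converges to its nearest critical value 3 (a local min of the p-part); q converges to -1. The iterate converges to (3, -1).

(3, -1)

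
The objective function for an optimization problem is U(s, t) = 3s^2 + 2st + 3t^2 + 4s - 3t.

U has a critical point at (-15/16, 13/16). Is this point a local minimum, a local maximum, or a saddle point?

local minimum

The Hessian of U is constant: H = [[6, 2], [2, 6]].
det(H) = 6·6 − 2² = 32.
det(H) > 0 and tr(H) = 12 > 0, so H is positive definite and the point is a local minimum.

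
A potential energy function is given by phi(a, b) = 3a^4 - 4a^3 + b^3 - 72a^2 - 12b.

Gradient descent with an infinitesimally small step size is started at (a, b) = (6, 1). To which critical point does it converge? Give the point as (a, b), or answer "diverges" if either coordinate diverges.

(4, 2)

phi is separable, so gradient descent decouples: a follows -∂phi/∂a, b follows -∂phi/∂b.
∂phi/∂a = 12a(a - 4)(a + 3); at a=6 this is 1296, so a decreases.
∂phi/∂b = 3(b - 2)(b + 2); at b=1 this is -9, so b increases.
a converges to its nearest critical value 4 (a local min of the a-part); b converges to 2. The iterate converges to (4, 2).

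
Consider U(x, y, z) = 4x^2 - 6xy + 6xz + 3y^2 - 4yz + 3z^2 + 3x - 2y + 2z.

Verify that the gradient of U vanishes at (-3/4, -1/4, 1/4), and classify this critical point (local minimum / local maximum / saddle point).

∇U = (8x - 6y + 6z + 3, -6x + 6y - 4z - 2, 6x - 4y + 6z + 2); substituting (-3/4, -1/4, 1/4) gives ∇U = (0, 0, 0), so (-3/4, -1/4, 1/4) is indeed a critical point.
The Hessian is constant: H = [[8, -6, 6], [-6, 6, -4], [6, -4, 6]].
Leading principal minors: Δ₁ = 8, Δ₂ = 12, Δ₃ = 16.
All leading minors are positive, so H is positive definite: a local minimum.

local minimum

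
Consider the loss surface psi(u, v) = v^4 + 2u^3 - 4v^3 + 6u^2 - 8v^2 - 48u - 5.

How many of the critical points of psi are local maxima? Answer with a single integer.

1

psi separates as a function of u plus a function of v, so ∇psi=0 decouples.
∂psi/∂u = 6(u - 2)(u + 4) = 0 at u ∈ {-4, 2}; ∂psi/∂v = 4v(v - 4)(v + 1) = 0 at v ∈ {-1, 0, 4}.
The Hessian is diagonal: diag(psi_uu, psi_vv). Second derivatives: psi_uu(-4)=-36, psi_uu(2)=36; psi_vv(-1)=20, psi_vv(0)=-16, psi_vv(4)=80.
Local maxima occur where both diagonal entries negative: (-4, 0). Count: 1.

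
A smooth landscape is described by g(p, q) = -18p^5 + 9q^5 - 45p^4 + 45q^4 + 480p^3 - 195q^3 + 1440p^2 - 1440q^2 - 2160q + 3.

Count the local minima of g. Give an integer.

g separates as a function of p plus a function of q, so ∇g=0 decouples.
∂g/∂p = -90p(p - 4)(p + 2)(p + 4) = 0 at p ∈ {-4, -2, 0, 4}; ∂g/∂q = 45(q - 4)(q + 1)(q + 3)(q + 4) = 0 at q ∈ {-4, -3, -1, 4}.
The Hessian is diagonal: diag(g_pp, g_qq). Second derivatives: g_pp(-4)=5760, g_pp(-2)=-2160, g_pp(0)=2880, g_pp(4)=-17280; g_qq(-4)=-1080, g_qq(-3)=630, g_qq(-1)=-1350, g_qq(4)=12600.
Local minima occur where both diagonal entries positive: (-4, -3), (-4, 4), (0, -3), (0, 4). Count: 4.

4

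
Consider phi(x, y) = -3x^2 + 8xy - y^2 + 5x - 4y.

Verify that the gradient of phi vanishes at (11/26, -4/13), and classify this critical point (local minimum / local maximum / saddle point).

∇phi = (-6x + 8y + 5, 8x - 2y - 4); substituting (11/26, -4/13) gives ∇phi = (0, 0), so (11/26, -4/13) is indeed a critical point.
The Hessian of phi is constant: H = [[-6, 8], [8, -2]].
det(H) = (-6)·(-2) − 8² = -52.
Since det(H) < 0, H is indefinite and the critical point is a saddle point.

saddle point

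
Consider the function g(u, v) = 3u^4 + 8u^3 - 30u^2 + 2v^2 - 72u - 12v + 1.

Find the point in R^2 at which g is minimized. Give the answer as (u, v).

g(u,v) separates as P(u) + Q(v) + 1, so its minimum is min P + min Q + 1.
P'(u) = 12(u - 2)(u + 1)(u + 3) vanishes at u ∈ {-3, -1, 2}; Q'(v) = 4v - 12 vanishes at v ∈ {3}.
Local minima of P (where P''>0): P(-3)=-27, P(2)=-152. Local minima of Q: Q(3)=-18.
So the global minimum of g is P(2) + Q(3) + 1 = -152 − 18 + 1 = -169, attained at (2, 3).

(2, 3)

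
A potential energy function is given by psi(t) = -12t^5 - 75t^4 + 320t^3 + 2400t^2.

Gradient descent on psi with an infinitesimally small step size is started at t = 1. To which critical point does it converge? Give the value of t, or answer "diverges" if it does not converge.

0

psi'(t) = -60t(t - 4)(t + 4)(t + 5), so psi'(1) = 5400.
Gradient descent moves in the -psi' direction, i.e. t is decreasing.
The nearest critical point in that direction is t = 0, where psi'' = 4800 > 0 (a local minimum). The iterate converges there.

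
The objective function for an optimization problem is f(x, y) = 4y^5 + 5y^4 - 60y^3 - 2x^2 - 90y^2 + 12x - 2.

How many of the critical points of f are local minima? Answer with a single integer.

f separates as a function of x plus a function of y, so ∇f=0 decouples.
∂f/∂x = -4(x - 3) = 0 at x ∈ {3}; ∂f/∂y = 20y(y - 3)(y + 1)(y + 3) = 0 at y ∈ {-3, -1, 0, 3}.
The Hessian is diagonal: diag(f_xx, f_yy). Second derivatives: f_xx(3)=-4; f_yy(-3)=-720, f_yy(-1)=160, f_yy(0)=-180, f_yy(3)=1440.
Local minima occur where both diagonal entries positive: none. Count: 0.

0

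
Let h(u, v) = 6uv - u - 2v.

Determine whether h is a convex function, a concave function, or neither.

neither

h is quadratic, so its Hessian is the constant matrix H = [[0, 6], [6, 0]].
det(H) = -36, tr(H) = 0.
det(H) < 0, so H is indefinite: neither convex nor concave.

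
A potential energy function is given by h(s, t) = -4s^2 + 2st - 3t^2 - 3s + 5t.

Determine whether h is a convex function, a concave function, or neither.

concave

h is quadratic, so its Hessian is the constant matrix H = [[-8, 2], [2, -6]].
det(H) = 44, tr(H) = -14.
det(H) > 0 and tr(H) < 0, so H is negative definite everywhere: concave.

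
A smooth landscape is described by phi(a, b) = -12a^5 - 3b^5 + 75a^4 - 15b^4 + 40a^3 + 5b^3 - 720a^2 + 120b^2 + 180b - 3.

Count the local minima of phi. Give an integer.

4

phi separates as a function of a plus a function of b, so ∇phi=0 decouples.
∂phi/∂a = -60a(a - 4)(a - 3)(a + 2) = 0 at a ∈ {-2, 0, 3, 4}; ∂phi/∂b = -15(b - 2)(b + 1)(b + 2)(b + 3) = 0 at b ∈ {-3, -2, -1, 2}.
The Hessian is diagonal: diag(phi_aa, phi_bb). Second derivatives: phi_aa(-2)=3600, phi_aa(0)=-1440, phi_aa(3)=900, phi_aa(4)=-1440; phi_bb(-3)=150, phi_bb(-2)=-60, phi_bb(-1)=90, phi_bb(2)=-900.
Local minima occur where both diagonal entries positive: (-2, -3), (-2, -1), (3, -3), (3, -1). Count: 4.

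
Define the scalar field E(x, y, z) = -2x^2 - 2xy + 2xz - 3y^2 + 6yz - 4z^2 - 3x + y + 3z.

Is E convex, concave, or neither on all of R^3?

concave

E is quadratic, so its Hessian is the constant matrix H = [[-4, -2, 2], [-2, -6, 6], [2, 6, -8]].
Leading principal minors: -4, 20, -40.
Signs alternate −, +, − ⇒ H ≺ 0 ⇒ concave.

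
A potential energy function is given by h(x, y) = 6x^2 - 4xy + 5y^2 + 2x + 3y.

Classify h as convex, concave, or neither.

h is quadratic, so its Hessian is the constant matrix H = [[12, -4], [-4, 10]].
det(H) = 104, tr(H) = 22.
det(H) > 0 and tr(H) > 0, so H is positive definite everywhere: convex.

convex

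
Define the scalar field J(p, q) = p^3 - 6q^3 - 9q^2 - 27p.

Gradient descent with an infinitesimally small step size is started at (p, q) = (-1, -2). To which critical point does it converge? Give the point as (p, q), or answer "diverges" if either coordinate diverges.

J is separable, so gradient descent decouples: p follows -∂J/∂p, q follows -∂J/∂q.
∂J/∂p = 3(p - 3)(p + 3); at p=-1 this is -24, so p increases.
∂J/∂q = -18q(q + 1); at q=-2 this is -36, so q increases.
p converges to its nearest critical value 3 (a local min of the p-part); q converges to -1. The iterate converges to (3, -1).

(3, -1)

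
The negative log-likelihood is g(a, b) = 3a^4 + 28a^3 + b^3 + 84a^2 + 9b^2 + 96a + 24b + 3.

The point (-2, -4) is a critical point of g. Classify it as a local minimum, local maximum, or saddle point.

The mixed partial ∂²g/∂a∂b is 0, so the Hessian at any point is diag(g_aa, g_bb) = diag(12(3a^2 + 14a + 14), 6(b + 3)).
At (-2, -4): H = diag(-24, -6).
Both eigenvalues are negative, so H is negative definite: a local maximum.

local maximum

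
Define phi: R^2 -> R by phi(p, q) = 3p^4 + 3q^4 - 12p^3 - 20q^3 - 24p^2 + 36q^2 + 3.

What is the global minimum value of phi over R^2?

phi(p,q) separates as A(p) + B(q) + 3, so its minimum is min A + min B + 3.
A'(p) = 12p(p - 4)(p + 1) vanishes at p ∈ {-1, 0, 4}; B'(q) = 12q(q - 3)(q - 2) vanishes at q ∈ {0, 2, 3}.
Local minima of A (where A''>0): A(-1)=-9, A(4)=-384. Local minima of B: B(0)=0, B(3)=27.
So the global minimum of phi is A(4) + B(0) + 3 = -384 + 0 + 3 = -381, attained at (4, 0).

-381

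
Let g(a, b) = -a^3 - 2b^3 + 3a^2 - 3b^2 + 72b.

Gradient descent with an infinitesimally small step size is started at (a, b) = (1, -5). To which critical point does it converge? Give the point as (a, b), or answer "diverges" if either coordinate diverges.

g is separable, so gradient descent decouples: a follows -∂g/∂a, b follows -∂g/∂b.
∂g/∂a = -3a(a - 2); at a=1 this is 3, so a decreases.
∂g/∂b = -6(b - 3)(b + 4); at b=-5 this is -48, so b increases.
a converges to its nearest critical value 0 (a local min of the a-part); b converges to -4. The iterate converges to (0, -4).

(0, -4)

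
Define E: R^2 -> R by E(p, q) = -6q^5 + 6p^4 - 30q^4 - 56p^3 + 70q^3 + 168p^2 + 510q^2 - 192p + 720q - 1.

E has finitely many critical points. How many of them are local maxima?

E separates as a function of p plus a function of q, so ∇E=0 decouples.
∂E/∂p = 24(p - 4)(p - 2)(p - 1) = 0 at p ∈ {1, 2, 4}; ∂E/∂q = -30(q - 3)(q + 1)(q + 2)(q + 4) = 0 at q ∈ {-4, -2, -1, 3}.
The Hessian is diagonal: diag(E_pp, E_qq). Second derivatives: E_pp(1)=72, E_pp(2)=-48, E_pp(4)=144; E_qq(-4)=1260, E_qq(-2)=-300, E_qq(-1)=360, E_qq(3)=-4200.
Local maxima occur where both diagonal entries negative: (2, -2), (2, 3). Count: 2.

2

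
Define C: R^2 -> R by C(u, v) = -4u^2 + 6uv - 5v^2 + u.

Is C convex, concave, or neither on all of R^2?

C is quadratic, so its Hessian is the constant matrix H = [[-8, 6], [6, -10]].
det(H) = 44, tr(H) = -18.
det(H) > 0 and tr(H) < 0, so H is negative definite everywhere: concave.

concave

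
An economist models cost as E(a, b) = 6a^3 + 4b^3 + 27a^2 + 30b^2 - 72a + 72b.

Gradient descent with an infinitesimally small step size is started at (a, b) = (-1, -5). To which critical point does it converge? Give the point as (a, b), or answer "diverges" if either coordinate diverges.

E is separable, so gradient descent decouples: a follows -∂E/∂a, b follows -∂E/∂b.
∂E/∂a = 18(a - 1)(a + 4); at a=-1 this is -108, so a increases.
∂E/∂b = 12(b + 2)(b + 3); at b=-5 this is 72, so b decreases.
The b-coordinate has no critical point in that direction and runs off to infinity.

diverges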